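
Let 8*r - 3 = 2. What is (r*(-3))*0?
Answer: 0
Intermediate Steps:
r = 5/8 (r = 3/8 + (⅛)*2 = 3/8 + ¼ = 5/8 ≈ 0.62500)
(r*(-3))*0 = ((5/8)*(-3))*0 = -15/8*0 = 0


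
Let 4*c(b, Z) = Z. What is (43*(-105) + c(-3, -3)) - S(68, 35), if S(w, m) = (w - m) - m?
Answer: -18055/4 ≈ -4513.8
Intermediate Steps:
c(b, Z) = Z/4
S(w, m) = w - 2*m
(43*(-105) + c(-3, -3)) - S(68, 35) = (43*(-105) + (¼)*(-3)) - (68 - 2*35) = (-4515 - ¾) - (68 - 70) = -18063/4 - 1*(-2) = -18063/4 + 2 = -18055/4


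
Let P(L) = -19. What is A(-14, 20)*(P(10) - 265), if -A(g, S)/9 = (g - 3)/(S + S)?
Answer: -10863/10 ≈ -1086.3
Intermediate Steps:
A(g, S) = -9*(-3 + g)/(2*S) (A(g, S) = -9*(g - 3)/(S + S) = -9*(-3 + g)/(2*S))
A(-14, 20)*(P(10) - 265) = ((9/2)*(3 - 1*(-14))/20)*(-19 - 265) = ((9/2)*(1/20)*(3 + 14))*(-284) = ((9/2)*(1/20)*17)*(-284) = (153/40)*(-284) = -10863/10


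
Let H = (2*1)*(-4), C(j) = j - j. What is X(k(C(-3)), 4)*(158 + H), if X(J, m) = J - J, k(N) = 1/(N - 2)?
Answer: 0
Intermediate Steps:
C(j) = 0
k(N) = 1/(-2 + N)
X(J, m) = 0
H = -8 (H = 2*(-4) = -8)
X(k(C(-3)), 4)*(158 + H) = 0*(158 - 8) = 0*150 = 0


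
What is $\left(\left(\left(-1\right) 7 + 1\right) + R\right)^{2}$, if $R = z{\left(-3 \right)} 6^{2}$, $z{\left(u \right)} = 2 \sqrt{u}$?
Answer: $-15516 - 864 i \sqrt{3} \approx -15516.0 - 1496.5 i$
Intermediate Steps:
$R = 72 i \sqrt{3}$ ($R = 2 \sqrt{-3} \cdot 6^{2} = 2 i \sqrt{3} \cdot 36 = 72 i \sqrt{3} \approx 124.71 i$)
$\left(\left(\left(-1\right) 7 + 1\right) + R\right)^{2} = \left(\left(\left(-1\right) 7 + 1\right) + 72 i \sqrt{3}\right)^{2} = \left(\left(-7 + 1\right) + 72 i \sqrt{3}\right)^{2} = \left(-6 + 72 i \sqrt{3}\right)^{2}$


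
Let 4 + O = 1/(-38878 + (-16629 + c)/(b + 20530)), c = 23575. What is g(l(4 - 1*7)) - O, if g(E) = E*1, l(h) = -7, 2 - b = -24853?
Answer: -5293367867/1764471084 ≈ -3.0000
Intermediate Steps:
b = 24855 (b = 2 - 1*(-24853) = 2 + 24853 = 24855)
O = -7057929721/1764471084 (O = -4 + 1/(-38878 + (-16629 + 23575)/(24855 + 20530)) = -4 + 1/(-38878 + 6946/45385) = -4 + 1/(-1764471084/45385) = -4 - 45385/1764471084 = -7057929721/1764471084 ≈ -4.0000)
g(E) = E
g(l(4 - 1*7)) - O = -7 - 1*(-7057929721/1764471084) = -7 + 7057929721/1764471084 = -5293367867/1764471084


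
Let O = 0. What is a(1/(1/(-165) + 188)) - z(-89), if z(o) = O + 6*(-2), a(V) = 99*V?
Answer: 388563/31019 ≈ 12.527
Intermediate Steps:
z(o) = -12 (z(o) = 0 + 6*(-2) = 0 - 12 = -12)
a(1/(1/(-165) + 188)) - z(-89) = 99/(1/(-165) + 188) - 1*(-12) = 99/(-1/165 + 188) + 12 = 99/(31019/165) + 12 = 99*(165/31019) + 12 = 16335/31019 + 12 = 388563/31019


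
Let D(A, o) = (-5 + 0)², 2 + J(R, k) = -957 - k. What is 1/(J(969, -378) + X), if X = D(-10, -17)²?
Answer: 1/44 ≈ 0.022727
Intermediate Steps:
J(R, k) = -959 - k (J(R, k) = -2 + (-957 - k) = -959 - k)
D(A, o) = 25 (D(A, o) = (-5)² = 25)
X = 625 (X = 25² = 625)
1/(J(969, -378) + X) = 1/((-959 - 1*(-378)) + 625) = 1/((-959 + 378) + 625) = 1/(-581 + 625) = 1/44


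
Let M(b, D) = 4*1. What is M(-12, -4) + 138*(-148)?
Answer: -20420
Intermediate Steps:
M(b, D) = 4
M(-12, -4) + 138*(-148) = 4 + 138*(-148) = 4 - 20424 = -20420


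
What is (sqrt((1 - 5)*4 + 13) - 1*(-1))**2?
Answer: (1 + I*sqrt(3))**2 ≈ -2.0 + 3.4641*I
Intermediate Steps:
(sqrt((1 - 5)*4 + 13) - 1*(-1))**2 = (sqrt(-4*4 + 13) + 1)**2 = (sqrt(-16 + 13) + 1)**2 = (sqrt(-3) + 1)**2 = (I*sqrt(3) + 1)**2 = (1 + I*sqrt(3))**2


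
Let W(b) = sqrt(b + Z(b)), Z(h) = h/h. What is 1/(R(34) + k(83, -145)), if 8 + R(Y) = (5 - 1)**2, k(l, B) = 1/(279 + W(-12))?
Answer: 56645/453363 + I*sqrt(11)/4986993 ≈ 0.12494 + 6.6506e-7*I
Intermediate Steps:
Z(h) = 1
W(b) = sqrt(1 + b) (W(b) = sqrt(b + 1) = sqrt(1 + b))
k(l, B) = 1/(279 + I*sqrt(11)) (k(l, B) = 1/(279 + sqrt(1 - 12)) = 1/(279 + sqrt(-11)) = 1/(279 + I*sqrt(11)))
R(Y) = 8 (R(Y) = -8 + (5 - 1)**2 = -8 + 4**2 = -8 + 16 = 8)
1/(R(34) + k(83, -145)) = 1/(8 + (279/77852 - I*sqrt(11)/77852)) = 1/(623095/77852 - I*sqrt(11)/77852)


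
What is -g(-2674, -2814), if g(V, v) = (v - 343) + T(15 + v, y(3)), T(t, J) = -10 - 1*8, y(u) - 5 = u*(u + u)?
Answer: 3175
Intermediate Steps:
y(u) = 5 + 2*u**2 (y(u) = 5 + u*(u + u) = 5 + u*(2*u) = 5 + 2*u**2)
T(t, J) = -18 (T(t, J) = -10 - 8 = -18)
g(V, v) = -361 + v (g(V, v) = (v - 343) - 18 = (-343 + v) - 18 = -361 + v)
-g(-2674, -2814) = -(-361 - 2814) = -1*(-3175) = 3175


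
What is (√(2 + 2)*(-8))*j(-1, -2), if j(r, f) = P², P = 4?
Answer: -256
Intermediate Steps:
j(r, f) = 16 (j(r, f) = 4² = 16)
(√(2 + 2)*(-8))*j(-1, -2) = (√(2 + 2)*(-8))*16 = (√4*(-8))*16 = (2*(-8))*16 = -16*16 = -256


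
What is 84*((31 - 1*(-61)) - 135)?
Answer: -3612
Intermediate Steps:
84*((31 - 1*(-61)) - 135) = 84*((31 + 61) - 135) = 84*(92 - 135) = 84*(-43) = -3612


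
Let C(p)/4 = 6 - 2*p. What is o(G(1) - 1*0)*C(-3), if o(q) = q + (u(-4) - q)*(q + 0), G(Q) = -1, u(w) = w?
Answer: 96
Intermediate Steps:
C(p) = 24 - 8*p (C(p) = 4*(6 - 2*p) = 24 - 8*p)
o(q) = q + q*(-4 - q) (o(q) = q + (-4 - q)*(q + 0) = q + (-4 - q)*q = q + q*(-4 - q))
o(G(1) - 1*0)*C(-3) = (-(-1 - 1*0)*(3 + (-1 - 1*0)))*(24 - 8*(-3)) = (-(-1 + 0)*(3 + (-1 + 0)))*(24 + 24) = -1*(-1)*(3 - 1)*48 = -1*(-1)*2*48 = 2*48 = 96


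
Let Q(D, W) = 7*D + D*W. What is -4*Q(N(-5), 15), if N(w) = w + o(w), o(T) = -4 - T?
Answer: 352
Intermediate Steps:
N(w) = -4 (N(w) = w + (-4 - w) = -4)
-4*Q(N(-5), 15) = -(-16)*(7 + 15) = -(-16)*22 = -4*(-88) = 352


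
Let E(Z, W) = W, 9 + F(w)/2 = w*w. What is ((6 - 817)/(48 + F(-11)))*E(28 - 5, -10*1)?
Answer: 4055/136 ≈ 29.816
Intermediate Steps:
F(w) = -18 + 2*w**2 (F(w) = -18 + 2*(w*w) = -18 + 2*w**2)
((6 - 817)/(48 + F(-11)))*E(28 - 5, -10*1) = ((6 - 817)/(48 + (-18 + 2*(-11)**2)))*(-10*1) = -811/(48 + (-18 + 2*121))*(-10) = -811/(48 + (-18 + 242))*(-10) = -811/(48 + 224)*(-10) = -811/272*(-10) = 4055/136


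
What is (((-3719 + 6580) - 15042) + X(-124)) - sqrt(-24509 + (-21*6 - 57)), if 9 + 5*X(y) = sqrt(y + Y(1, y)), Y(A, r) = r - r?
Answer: -60914/5 - 2*I*sqrt(6173) + 2*I*sqrt(31)/5 ≈ -12183.0 - 154.91*I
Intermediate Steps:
Y(A, r) = 0
X(y) = -9/5 + sqrt(y)/5 (X(y) = -9/5 + sqrt(y + 0)/5 = -9/5 + sqrt(y)/5)
(((-3719 + 6580) - 15042) + X(-124)) - sqrt(-24509 + (-21*6 - 57)) = (((-3719 + 6580) - 15042) + (-9/5 + sqrt(-124)/5)) - sqrt(-24509 + (-21*6 - 57)) = ((2861 - 15042) + (-9/5 + (2*I*sqrt(31))/5)) - sqrt(-24509 + (-126 - 57)) = (-12181 + (-9/5 + 2*I*sqrt(31)/5)) - sqrt(-24509 - 183) = (-60914/5 + 2*I*sqrt(31)/5) - sqrt(-24692) = (-60914/5 + 2*I*sqrt(31)/5) - 2*I*sqrt(6173) = -60914/5 - 2*I*sqrt(6173) + 2*I*sqrt(31)/5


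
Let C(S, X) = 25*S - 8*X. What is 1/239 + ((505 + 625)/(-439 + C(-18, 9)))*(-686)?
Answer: 185268981/229679 ≈ 806.64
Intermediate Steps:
C(S, X) = -8*X + 25*S
1/239 + ((505 + 625)/(-439 + C(-18, 9)))*(-686) = 1/239 + ((505 + 625)/(-439 + (-8*9 + 25*(-18))))*(-686) = 1/239 + (1130/(-439 + (-72 - 450)))*(-686) = 1/239 + (1130/(-439 - 522))*(-686) = 1/239 + (1130/(-961))*(-686) = 1/239 + (1130*(-1/961))*(-686) = 1/239 - 1130/961*(-686) = 1/239 + 775180/961 = 185268981/229679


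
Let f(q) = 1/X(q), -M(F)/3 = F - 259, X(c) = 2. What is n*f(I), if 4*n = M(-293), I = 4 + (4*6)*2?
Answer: 207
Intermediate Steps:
I = 52 (I = 4 + 24*2 = 4 + 48 = 52)
M(F) = 777 - 3*F (M(F) = -3*(F - 259) = -3*(-259 + F) = 777 - 3*F)
f(q) = ½ (f(q) = 1/2 = ½)
n = 414 (n = (777 - 3*(-293))/4 = (777 + 879)/4 = (¼)*1656 = 414)
n*f(I) = 414*(½) = 207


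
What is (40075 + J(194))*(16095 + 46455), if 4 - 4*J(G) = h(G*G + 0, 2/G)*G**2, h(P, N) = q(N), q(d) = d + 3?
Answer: 735087600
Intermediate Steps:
q(d) = 3 + d
h(P, N) = 3 + N
J(G) = 1 - G**2*(3 + 2/G)/4 (J(G) = 1 - (3 + 2/G)*G**2/4 = 1 - G**2*(3 + 2/G)/4)
(40075 + J(194))*(16095 + 46455) = (40075 + (1 - 1/4*194*(2 + 3*194)))*(16095 + 46455) = (40075 + (1 - 1/4*194*(2 + 582)))*62550 = (40075 + (1 - 1/4*194*584))*62550 = (40075 + (1 - 28324))*62550 = (40075 - 28323)*62550 = 11752*62550 = 735087600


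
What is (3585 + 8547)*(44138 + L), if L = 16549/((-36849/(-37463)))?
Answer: 9084507715356/12283 ≈ 7.3960e+8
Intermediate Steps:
L = 619975187/36849 (L = 16549/((-36849*(-1/37463))) = 16549/(36849/37463) = 16549*(37463/36849) = 619975187/36849 ≈ 16825.)
(3585 + 8547)*(44138 + L) = (3585 + 8547)*(44138 + 619975187/36849) = 12132*(2246416349/36849) = 9084507715356/12283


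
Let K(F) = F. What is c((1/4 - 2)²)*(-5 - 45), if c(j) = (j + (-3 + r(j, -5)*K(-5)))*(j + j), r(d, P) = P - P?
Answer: -1225/64 ≈ -19.141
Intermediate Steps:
r(d, P) = 0
c(j) = 2*j*(-3 + j) (c(j) = (j + (-3 + 0*(-5)))*(j + j) = (j + (-3 + 0))*(2*j) = (j - 3)*(2*j) = (-3 + j)*(2*j) = 2*j*(-3 + j))
c((1/4 - 2)²)*(-5 - 45) = (2*(1/4 - 2)²*(-3 + (1/4 - 2)²))*(-5 - 45) = (2*(¼ - 2)²*(-3 + (¼ - 2)²))*(-50) = (2*(-7/4)²*(-3 + (-7/4)²))*(-50) = (2*(49/16)*(-3 + 49/16))*(-50) = (2*(49/16)*(1/16))*(-50) = (49/128)*(-50) = -1225/64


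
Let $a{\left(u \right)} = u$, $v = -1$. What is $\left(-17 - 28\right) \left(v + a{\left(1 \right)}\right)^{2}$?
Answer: $0$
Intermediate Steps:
$\left(-17 - 28\right) \left(v + a{\left(1 \right)}\right)^{2} = \left(-17 - 28\right) \left(-1 + 1\right)^{2} = - 45 \cdot 0^{2} = \left(-45\right) 0 = 0$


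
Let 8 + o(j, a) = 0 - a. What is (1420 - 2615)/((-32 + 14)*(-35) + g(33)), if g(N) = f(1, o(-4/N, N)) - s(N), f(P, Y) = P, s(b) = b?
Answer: -1195/598 ≈ -1.9983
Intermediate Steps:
o(j, a) = -8 - a (o(j, a) = -8 + (0 - a) = -8 - a)
g(N) = 1 - N
(1420 - 2615)/((-32 + 14)*(-35) + g(33)) = (1420 - 2615)/((-32 + 14)*(-35) + (1 - 1*33)) = -1195/(-18*(-35) + (1 - 33)) = -1195/(630 - 32) = -1195/598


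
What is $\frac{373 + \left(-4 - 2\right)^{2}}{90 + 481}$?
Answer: $\frac{409}{571} \approx 0.71629$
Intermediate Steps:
$\frac{373 + \left(-4 - 2\right)^{2}}{90 + 481} = \frac{373 + \left(-6\right)^{2}}{571} = \left(373 + 36\right) \frac{1}{571} = 409 \cdot \frac{1}{571} = \frac{409}{571}$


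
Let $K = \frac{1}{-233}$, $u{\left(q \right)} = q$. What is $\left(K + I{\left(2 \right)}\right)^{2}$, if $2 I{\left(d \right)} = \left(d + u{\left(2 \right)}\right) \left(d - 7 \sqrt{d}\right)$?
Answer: $\frac{22148049}{54289} - \frac{26068 \sqrt{2}}{233} \approx 249.74$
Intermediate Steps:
$I{\left(d \right)} = \frac{\left(2 + d\right) \left(d - 7 \sqrt{d}\right)}{2}$ ($I{\left(d \right)} = \frac{\left(d + 2\right) \left(d - 7 \sqrt{d}\right)}{2} = \frac{\left(2 + d\right) \left(d - 7 \sqrt{d}\right)}{2}$)
$K = - \frac{1}{233} \approx -0.0042918$
$\left(K + I{\left(2 \right)}\right)^{2} = \left(- \frac{1}{233} + \left(2 + \frac{2^{2}}{2} - 7 \sqrt{2} - \frac{7 \cdot 2^{\frac{3}{2}}}{2}\right)\right)^{2} = \left(- \frac{1}{233} + \left(2 + \frac{1}{2} \cdot 4 - 7 \sqrt{2} - \frac{7 \cdot 2 \sqrt{2}}{2}\right)\right)^{2} = \left(- \frac{1}{233} + \left(2 + 2 - 7 \sqrt{2} - 7 \sqrt{2}\right)\right)^{2} = \left(- \frac{1}{233} + \left(4 - 14 \sqrt{2}\right)\right)^{2} = \left(\frac{931}{233} - 14 \sqrt{2}\right)^{2}$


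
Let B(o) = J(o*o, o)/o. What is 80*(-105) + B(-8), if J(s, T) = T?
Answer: -8399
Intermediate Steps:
B(o) = 1 (B(o) = o/o = 1)
80*(-105) + B(-8) = 80*(-105) + 1 = -8400 + 1 = -8399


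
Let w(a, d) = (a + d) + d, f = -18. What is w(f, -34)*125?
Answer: -10750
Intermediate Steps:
w(a, d) = a + 2*d
w(f, -34)*125 = (-18 + 2*(-34))*125 = (-18 - 68)*125 = -86*125 = -10750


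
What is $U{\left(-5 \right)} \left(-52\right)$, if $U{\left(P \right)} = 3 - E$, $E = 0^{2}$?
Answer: $-156$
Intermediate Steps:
$E = 0$
$U{\left(P \right)} = 3$ ($U{\left(P \right)} = 3 - 0 = 3 + 0 = 3$)
$U{\left(-5 \right)} \left(-52\right) = 3 \left(-52\right) = -156$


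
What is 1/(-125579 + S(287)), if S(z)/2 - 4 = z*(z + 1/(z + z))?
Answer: 1/39168 ≈ 2.5531e-5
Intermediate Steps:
S(z) = 8 + 2*z*(z + 1/(2*z)) (S(z) = 8 + 2*(z*(z + 1/(z + z))) = 8 + 2*(z*(z + 1/(2*z))) = 8 + 2*z*(z + 1/(2*z)))
1/(-125579 + S(287)) = 1/(-125579 + (9 + 2*287²)) = 1/(-125579 + (9 + 2*82369)) = 1/(-125579 + (9 + 164738)) = 1/(-125579 + 164747) = 1/39168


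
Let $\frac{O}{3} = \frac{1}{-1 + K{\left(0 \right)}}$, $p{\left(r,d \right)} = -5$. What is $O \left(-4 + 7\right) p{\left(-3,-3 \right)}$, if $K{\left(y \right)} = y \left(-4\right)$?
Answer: $45$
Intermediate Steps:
$K{\left(y \right)} = - 4 y$
$O = -3$ ($O = \frac{3}{-1 - 0} = \frac{3}{-1 + 0} = \frac{3}{-1} = 3 \left(-1\right) = -3$)
$O \left(-4 + 7\right) p{\left(-3,-3 \right)} = - 3 \left(-4 + 7\right) \left(-5\right) = - 3 \cdot 3 \left(-5\right) = \left(-3\right) \left(-15\right) = 45$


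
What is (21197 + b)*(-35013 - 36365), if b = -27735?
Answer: 466669364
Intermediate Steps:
(21197 + b)*(-35013 - 36365) = (21197 - 27735)*(-35013 - 36365) = -6538*(-71378) = 466669364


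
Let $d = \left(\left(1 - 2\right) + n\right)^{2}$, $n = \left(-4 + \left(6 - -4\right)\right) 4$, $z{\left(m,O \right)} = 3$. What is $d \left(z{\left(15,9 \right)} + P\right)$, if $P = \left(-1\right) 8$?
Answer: $-2645$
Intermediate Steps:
$P = -8$
$n = 24$ ($n = \left(-4 + \left(6 + 4\right)\right) 4 = \left(-4 + 10\right) 4 = 6 \cdot 4 = 24$)
$d = 529$ ($d = \left(\left(1 - 2\right) + 24\right)^{2} = \left(-1 + 24\right)^{2} = 23^{2} = 529$)
$d \left(z{\left(15,9 \right)} + P\right) = 529 \left(3 - 8\right) = 529 \left(-5\right) = -2645$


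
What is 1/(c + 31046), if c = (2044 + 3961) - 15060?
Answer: 1/21991 ≈ 4.5473e-5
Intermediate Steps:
c = -9055 (c = 6005 - 15060 = -9055)
1/(c + 31046) = 1/(-9055 + 31046) = 1/21991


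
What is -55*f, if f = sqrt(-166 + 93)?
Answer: -55*I*sqrt(73) ≈ -469.92*I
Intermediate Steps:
f = I*sqrt(73) (f = sqrt(-73) = I*sqrt(73) ≈ 8.544*I)
-55*f = -55*I*sqrt(73)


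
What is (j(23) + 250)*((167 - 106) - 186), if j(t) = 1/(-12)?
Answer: -374875/12 ≈ -31240.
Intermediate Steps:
j(t) = -1/12
(j(23) + 250)*((167 - 106) - 186) = (-1/12 + 250)*((167 - 106) - 186) = 2999*(61 - 186)/12 = (2999/12)*(-125) = -374875/12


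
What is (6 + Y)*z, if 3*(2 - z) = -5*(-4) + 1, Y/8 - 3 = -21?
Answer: 690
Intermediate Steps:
Y = -144 (Y = 24 + 8*(-21) = 24 - 168 = -144)
z = -5 (z = 2 - (-5*(-4) + 1)/3 = 2 - (20 + 1)/3 = 2 - ⅓*21 = 2 - 7 = -5)
(6 + Y)*z = (6 - 144)*(-5) = -138*(-5) = 690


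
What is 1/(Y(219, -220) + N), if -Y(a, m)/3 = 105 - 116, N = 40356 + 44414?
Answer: 1/84803 ≈ 1.1792e-5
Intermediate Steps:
N = 84770
Y(a, m) = 33 (Y(a, m) = -3*(105 - 116) = -3*(-11) = 33)
1/(Y(219, -220) + N) = 1/(33 + 84770) = 1/84803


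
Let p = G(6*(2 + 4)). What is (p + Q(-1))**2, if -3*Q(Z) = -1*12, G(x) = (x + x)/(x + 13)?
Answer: 71824/2401 ≈ 29.914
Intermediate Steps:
G(x) = 2*x/(13 + x) (G(x) = (2*x)/(13 + x) = 2*x/(13 + x))
Q(Z) = 4 (Q(Z) = -(-1)*12/3 = -1/3*(-12) = 4)
p = 72/49 (p = 2*(6*(2 + 4))/(13 + 6*(2 + 4)) = 2*(6*6)/(13 + 6*6) = 2*36/(13 + 36) = 2*36/49 = 2*36*(1/49) = 72/49 ≈ 1.4694)
(p + Q(-1))**2 = (72/49 + 4)**2 = (268/49)**2 = 71824/2401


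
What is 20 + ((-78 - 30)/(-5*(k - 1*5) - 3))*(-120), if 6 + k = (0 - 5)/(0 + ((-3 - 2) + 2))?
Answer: 41500/131 ≈ 316.79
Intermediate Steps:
k = -13/3 (k = -6 + (0 - 5)/(0 + ((-3 - 2) + 2)) = -6 - 5/(0 + (-5 + 2)) = -6 - 5/(0 - 3) = -6 - 5/(-3) = -6 - 5*(-⅓) = -6 + 5/3 = -13/3 ≈ -4.3333)
20 + ((-78 - 30)/(-5*(k - 1*5) - 3))*(-120) = 20 + ((-78 - 30)/(-5*(-13/3 - 1*5) - 3))*(-120) = 20 - 108/(-5*(-13/3 - 5) - 3)*(-120) = 20 - 108/(-5*(-28/3) - 3)*(-120) = 20 - 108/(140/3 - 3)*(-120) = 20 - 108/131/3*(-120) = 20 - 108*3/131*(-120) = 20 - 324/131*(-120) = 20 + 38880/131 = 41500/131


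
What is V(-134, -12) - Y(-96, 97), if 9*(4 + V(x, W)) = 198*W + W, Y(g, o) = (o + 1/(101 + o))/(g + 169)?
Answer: -3912151/14454 ≈ -270.66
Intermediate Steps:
Y(g, o) = (o + 1/(101 + o))/(169 + g)
V(x, W) = -4 + 199*W/9 (V(x, W) = -4 + (198*W + W)/9 = -4 + (199*W)/9 = -4 + 199*W/9)
V(-134, -12) - Y(-96, 97) = (-4 + (199/9)*(-12)) - (1 + 97² + 101*97)/(17069 + 101*(-96) + 169*97 - 96*97) = (-4 - 796/3) - (1 + 9409 + 9797)/(17069 - 9696 + 16393 - 9312) = -808/3 - 19207/14454 = -3912151/14454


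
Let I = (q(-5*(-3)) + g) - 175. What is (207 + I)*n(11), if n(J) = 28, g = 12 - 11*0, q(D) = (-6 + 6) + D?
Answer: 1652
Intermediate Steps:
q(D) = D (q(D) = 0 + D = D)
g = 12 (g = 12 + 0 = 12)
I = -148 (I = (-5*(-3) + 12) - 175 = (15 + 12) - 175 = 27 - 175 = -148)
(207 + I)*n(11) = (207 - 148)*28 = 59*28 = 1652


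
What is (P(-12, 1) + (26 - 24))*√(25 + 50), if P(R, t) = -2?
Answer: 0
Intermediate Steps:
(P(-12, 1) + (26 - 24))*√(25 + 50) = (-2 + (26 - 24))*√(25 + 50) = (-2 + 2)*√75 = 0*(5*√3) = 0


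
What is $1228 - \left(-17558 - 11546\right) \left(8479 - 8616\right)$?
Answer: $-3986020$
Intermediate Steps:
$1228 - \left(-17558 - 11546\right) \left(8479 - 8616\right) = 1228 - \left(-17558 - 11546\right) \left(-137\right) = 1228 - \left(-29104\right) \left(-137\right) = 1228 - 3987248 = -3986020$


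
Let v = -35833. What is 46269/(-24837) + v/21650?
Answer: -630569357/179240350 ≈ -3.5180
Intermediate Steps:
46269/(-24837) + v/21650 = 46269/(-24837) - 35833/21650 = 46269*(-1/24837) - 35833*1/21650 = -15423/8279 - 35833/21650 = -630569357/179240350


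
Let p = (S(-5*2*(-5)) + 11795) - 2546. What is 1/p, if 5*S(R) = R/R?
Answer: 5/46246 ≈ 0.00010812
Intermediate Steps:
S(R) = ⅕ (S(R) = (R/R)/5 = (⅕)*1 = ⅕)
p = 46246/5 (p = (⅕ + 11795) - 2546 = 58976/5 - 2546 = 46246/5 ≈ 9249.2)
1/p = 1/(46246/5) = 5/46246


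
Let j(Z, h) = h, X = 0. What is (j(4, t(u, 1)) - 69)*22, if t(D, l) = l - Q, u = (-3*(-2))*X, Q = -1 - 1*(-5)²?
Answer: -924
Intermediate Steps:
Q = -26 (Q = -1 - 1*25 = -1 - 25 = -26)
u = 0 (u = -3*(-2)*0 = 6*0 = 0)
t(D, l) = 26 + l (t(D, l) = l - 1*(-26) = l + 26 = 26 + l)
(j(4, t(u, 1)) - 69)*22 = ((26 + 1) - 69)*22 = (27 - 69)*22 = -42*22 = -924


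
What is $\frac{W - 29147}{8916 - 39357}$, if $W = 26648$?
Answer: $\frac{833}{10147} \approx 0.082093$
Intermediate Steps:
$\frac{W - 29147}{8916 - 39357} = \frac{26648 - 29147}{8916 - 39357} = - \frac{2499}{-30441} = \left(-2499\right) \left(- \frac{1}{30441}\right) = \frac{833}{10147}$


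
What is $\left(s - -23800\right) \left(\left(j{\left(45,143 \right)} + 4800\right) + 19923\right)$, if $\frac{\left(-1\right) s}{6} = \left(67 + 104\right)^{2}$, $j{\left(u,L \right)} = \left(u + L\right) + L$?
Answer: $-3799338884$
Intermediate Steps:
$j{\left(u,L \right)} = u + 2 L$ ($j{\left(u,L \right)} = \left(L + u\right) + L = u + 2 L$)
$s = -175446$ ($s = - 6 \left(67 + 104\right)^{2} = - 6 \cdot 171^{2} = \left(-6\right) 29241 = -175446$)
$\left(s - -23800\right) \left(\left(j{\left(45,143 \right)} + 4800\right) + 19923\right) = \left(-175446 - -23800\right) \left(\left(\left(45 + 2 \cdot 143\right) + 4800\right) + 19923\right) = \left(-175446 + 23800\right) \left(\left(\left(45 + 286\right) + 4800\right) + 19923\right) = - 151646 \left(\left(331 + 4800\right) + 19923\right) = - 151646 \left(5131 + 19923\right) = \left(-151646\right) 25054 = -3799338884$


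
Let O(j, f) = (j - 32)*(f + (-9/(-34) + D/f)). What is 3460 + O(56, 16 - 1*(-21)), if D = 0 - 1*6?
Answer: 2736440/629 ≈ 4350.5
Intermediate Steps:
D = -6 (D = 0 - 6 = -6)
O(j, f) = (-32 + j)*(9/34 + f - 6/f) (O(j, f) = (j - 32)*(f + (-9/(-34) - 6/f)) = (-32 + j)*(f + (-9*(-1/34) - 6/f)) = (-32 + j)*(f + (9/34 - 6/f)) = (-32 + j)*(9/34 + f - 6/f))
3460 + O(56, 16 - 1*(-21)) = 3460 + (6528 - 204*56 + (16 - 1*(-21))*(-288 - 1088*(16 - 1*(-21)) + 9*56 + 34*(16 - 1*(-21))*56))/(34*(16 - 1*(-21))) = 3460 + (6528 - 11424 + (16 + 21)*(-288 - 1088*(16 + 21) + 504 + 34*(16 + 21)*56))/(34*(16 + 21)) = 3460 + (1/34)*(6528 - 11424 + 37*(-288 - 1088*37 + 504 + 34*37*56))/37 = 3460 + (1/34)*(1/37)*(6528 - 11424 + 37*(-288 - 40256 + 504 + 70448)) = 3460 + (1/34)*(1/37)*(6528 - 11424 + 37*30408) = 3460 + (1/34)*(1/37)*(6528 - 11424 + 1125096) = 3460 + (1/34)*(1/37)*1120200 = 3460 + 560100/629 = 2736440/629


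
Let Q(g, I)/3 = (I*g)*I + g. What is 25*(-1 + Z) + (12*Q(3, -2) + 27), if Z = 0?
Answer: 542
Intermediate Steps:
Q(g, I) = 3*g + 3*g*I² (Q(g, I) = 3*((I*g)*I + g) = 3*(g*I² + g) = 3*(g + g*I²) = 3*g + 3*g*I²)
25*(-1 + Z) + (12*Q(3, -2) + 27) = 25*(-1 + 0) + (12*(3*3*(1 + (-2)²)) + 27) = 25*(-1) + (12*(3*3*(1 + 4)) + 27) = -25 + (12*(3*3*5) + 27) = -25 + (12*45 + 27) = -25 + (540 + 27) = -25 + 567 = 542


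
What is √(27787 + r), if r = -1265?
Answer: √26522 ≈ 162.86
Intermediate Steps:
√(27787 + r) = √(27787 - 1265) = √26522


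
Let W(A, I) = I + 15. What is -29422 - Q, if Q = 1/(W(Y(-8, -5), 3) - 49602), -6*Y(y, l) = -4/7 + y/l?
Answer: -1458860447/49584 ≈ -29422.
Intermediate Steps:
Y(y, l) = 2/21 - y/(6*l) (Y(y, l) = -(-4/7 + y/l)/6 = 2/21 - y/(6*l))
W(A, I) = 15 + I
Q = -1/49584 (Q = 1/((15 + 3) - 49602) = 1/(18 - 49602) = 1/(-49584) = -1/49584 ≈ -2.0168e-5)
-29422 - Q = -29422 - 1*(-1/49584) = -29422 + 1/49584 = -1458860447/49584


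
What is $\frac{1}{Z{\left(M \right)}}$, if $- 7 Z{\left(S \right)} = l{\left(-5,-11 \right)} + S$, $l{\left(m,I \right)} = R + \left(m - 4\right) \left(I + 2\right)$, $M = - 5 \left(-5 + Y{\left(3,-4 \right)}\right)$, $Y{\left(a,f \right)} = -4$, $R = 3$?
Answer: $- \frac{7}{129} \approx -0.054264$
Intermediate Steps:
$M = 45$ ($M = - 5 \left(-5 - 4\right) = \left(-5\right) \left(-9\right) = 45$)
$l{\left(m,I \right)} = 3 + \left(-4 + m\right) \left(2 + I\right)$ ($l{\left(m,I \right)} = 3 + \left(m - 4\right) \left(I + 2\right) = 3 + \left(-4 + m\right) \left(2 + I\right)$)
$Z{\left(S \right)} = -12 - \frac{S}{7}$ ($Z{\left(S \right)} = - \frac{\left(-5 - -44 + 2 \left(-5\right) - -55\right) + S}{7} = - \frac{\left(-5 + 44 - 10 + 55\right) + S}{7} = - \frac{84 + S}{7} = -12 - \frac{S}{7}$)
$\frac{1}{Z{\left(M \right)}} = \frac{1}{-12 - \frac{45}{7}} = \frac{1}{- \frac{129}{7}} = - \frac{7}{129}$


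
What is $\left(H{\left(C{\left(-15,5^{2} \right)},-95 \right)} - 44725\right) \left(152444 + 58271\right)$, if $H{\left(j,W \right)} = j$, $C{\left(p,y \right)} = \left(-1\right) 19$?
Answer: $-9428231960$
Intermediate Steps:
$C{\left(p,y \right)} = -19$
$\left(H{\left(C{\left(-15,5^{2} \right)},-95 \right)} - 44725\right) \left(152444 + 58271\right) = \left(-19 - 44725\right) \left(152444 + 58271\right) = \left(-19 - 44725\right) 210715 = \left(-44744\right) 210715 = -9428231960$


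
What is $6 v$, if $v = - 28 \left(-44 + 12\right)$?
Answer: $5376$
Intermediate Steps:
$v = 896$ ($v = \left(-28\right) \left(-32\right) = 896$)
$6 v = 6 \cdot 896 = 5376$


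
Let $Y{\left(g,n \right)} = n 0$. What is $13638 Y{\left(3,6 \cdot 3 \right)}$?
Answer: $0$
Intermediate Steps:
$Y{\left(g,n \right)} = 0$
$13638 Y{\left(3,6 \cdot 3 \right)} = 13638 \cdot 0 = 0$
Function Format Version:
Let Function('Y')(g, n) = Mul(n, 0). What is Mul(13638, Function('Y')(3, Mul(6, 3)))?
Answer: 0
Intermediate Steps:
Function('Y')(g, n) = 0
Mul(13638, Function('Y')(3, Mul(6, 3))) = Mul(13638, 0) = 0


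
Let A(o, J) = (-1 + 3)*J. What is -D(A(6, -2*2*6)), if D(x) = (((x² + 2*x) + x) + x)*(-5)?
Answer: 10560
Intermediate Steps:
A(o, J) = 2*J
D(x) = -20*x - 5*x² (D(x) = ((x² + 3*x) + x)*(-5) = (x² + 4*x)*(-5) = -20*x - 5*x²)
-D(A(6, -2*2*6)) = -(-5)*2*(-2*2*6)*(4 + 2*(-2*2*6)) = -(-5)*2*(-4*6)*(4 + 2*(-4*6)) = -(-5)*2*(-24)*(4 + 2*(-24)) = -(-5)*(-48)*(4 - 48) = -(-5)*(-48)*(-44) = -1*(-10560) = 10560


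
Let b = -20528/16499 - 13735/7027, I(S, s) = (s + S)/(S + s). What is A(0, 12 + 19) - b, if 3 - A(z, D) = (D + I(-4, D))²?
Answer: -118002316912/115938473 ≈ -1017.8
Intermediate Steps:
I(S, s) = 1 (I(S, s) = (S + s)/(S + s) = 1)
A(z, D) = 3 - (1 + D)² (A(z, D) = 3 - (D + 1)² = 3 - (1 + D)²)
b = -370864021/115938473 (b = -20528*1/16499 - 13735*1/7027 = -20528/16499 - 13735/7027 = -370864021/115938473 ≈ -3.1988)
A(0, 12 + 19) - b = (3 - (1 + (12 + 19))²) - 1*(-370864021/115938473) = (3 - (1 + 31)²) + 370864021/115938473 = (3 - 1*32²) + 370864021/115938473 = (3 - 1*1024) + 370864021/115938473 = (3 - 1024) + 370864021/115938473 = -1021 + 370864021/115938473 = -118002316912/115938473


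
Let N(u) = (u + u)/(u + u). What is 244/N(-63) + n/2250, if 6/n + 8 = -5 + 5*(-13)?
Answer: 7136999/29250 ≈ 244.00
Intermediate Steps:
N(u) = 1 (N(u) = (2*u)/((2*u)) = (2*u)*(1/(2*u)) = 1)
n = -1/13 (n = 6/(-8 + (-5 + 5*(-13))) = 6/(-8 + (-5 - 65)) = 6/(-8 - 70) = 6/(-78) = 6*(-1/78) = -1/13 ≈ -0.076923)
244/N(-63) + n/2250 = 244/1 - 1/13/2250 = 244*1 - 1/13*1/2250 = 244 - 1/29250 = 7136999/29250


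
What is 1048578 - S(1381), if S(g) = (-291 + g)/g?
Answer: 1448085128/1381 ≈ 1.0486e+6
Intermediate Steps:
S(g) = (-291 + g)/g
1048578 - S(1381) = 1048578 - (-291 + 1381)/1381 = 1048578 - 1090/1381 = 1448085128/1381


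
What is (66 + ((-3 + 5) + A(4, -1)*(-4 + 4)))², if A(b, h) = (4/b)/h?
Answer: 4624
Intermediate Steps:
A(b, h) = 4/(b*h)
(66 + ((-3 + 5) + A(4, -1)*(-4 + 4)))² = (66 + ((-3 + 5) + (4/(4*(-1)))*(-4 + 4)))² = (66 + (2 + (4*(¼)*(-1))*0))² = (66 + (2 - 1*0))² = (66 + (2 + 0))² = (66 + 2)² = 68² = 4624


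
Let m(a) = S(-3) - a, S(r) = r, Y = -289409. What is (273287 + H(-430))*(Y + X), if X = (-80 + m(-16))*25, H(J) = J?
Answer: -79424306988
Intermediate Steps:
m(a) = -3 - a
X = -1675 (X = (-80 + (-3 - 1*(-16)))*25 = (-80 + (-3 + 16))*25 = (-80 + 13)*25 = -67*25 = -1675)
(273287 + H(-430))*(Y + X) = (273287 - 430)*(-289409 - 1675) = 272857*(-291084) = -79424306988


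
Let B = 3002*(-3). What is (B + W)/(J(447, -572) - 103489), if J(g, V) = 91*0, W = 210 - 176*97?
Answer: 25868/103489 ≈ 0.24996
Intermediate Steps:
W = -16862 (W = 210 - 17072 = -16862)
J(g, V) = 0
B = -9006
(B + W)/(J(447, -572) - 103489) = (-9006 - 16862)/(0 - 103489) = -25868/(-103489) = -25868*(-1/103489) = 25868/103489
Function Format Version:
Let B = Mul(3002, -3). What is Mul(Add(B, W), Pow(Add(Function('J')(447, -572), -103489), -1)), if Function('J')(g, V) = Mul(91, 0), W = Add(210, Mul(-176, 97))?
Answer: Rational(25868, 103489) ≈ 0.24996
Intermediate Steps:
W = -16862 (W = Add(210, -17072) = -16862)
Function('J')(g, V) = 0
B = -9006
Mul(Add(B, W), Pow(Add(Function('J')(447, -572), -103489), -1)) = Mul(Add(-9006, -16862), Pow(Add(0, -103489), -1)) = Mul(-25868, Pow(-103489, -1)) = Mul(-25868, Rational(-1, 103489)) = Rational(25868, 103489)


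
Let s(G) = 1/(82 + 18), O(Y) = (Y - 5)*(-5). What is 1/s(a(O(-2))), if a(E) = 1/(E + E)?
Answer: 100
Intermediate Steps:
O(Y) = 25 - 5*Y (O(Y) = (-5 + Y)*(-5) = 25 - 5*Y)
a(E) = 1/(2*E)
s(G) = 1/100
1/s(a(O(-2))) = 1/(1/100) = 100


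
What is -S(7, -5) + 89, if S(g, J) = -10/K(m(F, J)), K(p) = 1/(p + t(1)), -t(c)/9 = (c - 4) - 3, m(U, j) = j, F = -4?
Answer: 579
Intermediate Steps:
t(c) = 63 - 9*c (t(c) = -9*((c - 4) - 3) = -9*((-4 + c) - 3) = -9*(-7 + c) = 63 - 9*c)
K(p) = 1/(54 + p) (K(p) = 1/(p + (63 - 9*1)) = 1/(p + (63 - 9)) = 1/(p + 54) = 1/(54 + p))
S(g, J) = -540 - 10*J (S(g, J) = -(540 + 10*J) = -10*(54 + J) = -540 - 10*J)
-S(7, -5) + 89 = -(-540 - 10*(-5)) + 89 = -(-540 + 50) + 89 = -1*(-490) + 89 = 490 + 89 = 579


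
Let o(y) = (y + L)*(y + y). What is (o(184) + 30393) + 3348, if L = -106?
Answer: 62445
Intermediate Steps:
o(y) = 2*y*(-106 + y) (o(y) = (y - 106)*(y + y) = (-106 + y)*(2*y) = 2*y*(-106 + y))
(o(184) + 30393) + 3348 = (2*184*(-106 + 184) + 30393) + 3348 = (2*184*78 + 30393) + 3348 = (28704 + 30393) + 3348 = 59097 + 3348 = 62445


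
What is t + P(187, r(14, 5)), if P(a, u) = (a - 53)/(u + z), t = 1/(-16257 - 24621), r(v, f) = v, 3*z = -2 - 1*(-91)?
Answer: 16432825/5355018 ≈ 3.0687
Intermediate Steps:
z = 89/3 (z = (-2 - 1*(-91))/3 = (-2 + 91)/3 = (1/3)*89 = 89/3 ≈ 29.667)
t = -1/40878 (t = 1/(-40878) = -1/40878 ≈ -2.4463e-5)
P(a, u) = (-53 + a)/(89/3 + u) (P(a, u) = (a - 53)/(u + 89/3) = (-53 + a)/(89/3 + u))
t + P(187, r(14, 5)) = -1/40878 + 3*(-53 + 187)/(89 + 3*14) = -1/40878 + 3*134/(89 + 42) = -1/40878 + 3*134/131 = -1/40878 + 3*(1/131)*134 = -1/40878 + 402/131 = 16432825/5355018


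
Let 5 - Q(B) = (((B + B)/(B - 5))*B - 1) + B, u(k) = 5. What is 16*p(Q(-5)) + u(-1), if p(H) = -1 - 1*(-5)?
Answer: 69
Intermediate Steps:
Q(B) = 6 - B - 2*B²/(-5 + B) (Q(B) = 5 - ((((B + B)/(B - 5))*B - 1) + B) = 5 - ((((2*B)/(-5 + B))*B - 1) + B) = 5 - (((2*B/(-5 + B))*B - 1) + B) = 5 - ((2*B²/(-5 + B) - 1) + B) = 5 - ((-1 + 2*B²/(-5 + B)) + B) = 5 - (-1 + B + 2*B²/(-5 + B)) = 5 + (1 - B - 2*B²/(-5 + B)) = 6 - B - 2*B²/(-5 + B))
p(H) = 4 (p(H) = -1 + 5 = 4)
16*p(Q(-5)) + u(-1) = 16*4 + 5 = 64 + 5 = 69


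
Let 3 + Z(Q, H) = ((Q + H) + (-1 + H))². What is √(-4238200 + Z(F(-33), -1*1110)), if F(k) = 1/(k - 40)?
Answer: √3702050169/73 ≈ 833.49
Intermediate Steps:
F(k) = 1/(-40 + k)
Z(Q, H) = -3 + (-1 + Q + 2*H)² (Z(Q, H) = -3 + ((Q + H) + (-1 + H))² = -3 + ((H + Q) + (-1 + H))² = -3 + (-1 + Q + 2*H)²)
√(-4238200 + Z(F(-33), -1*1110)) = √(-4238200 + (-3 + (-1 + 1/(-40 - 33) + 2*(-1*1110))²)) = √(-4238200 + (-3 + (-1 + 1/(-73) + 2*(-1110))²)) = √(-4238200 + (-3 + (-1 - 1/73 - 2220)²)) = √(-4238200 + (-3 + (-162134/73)²)) = √(-4238200 + (-3 + 26287433956/5329)) = √(-4238200 + 26287417969/5329) = √(3702050169/5329) = √3702050169/73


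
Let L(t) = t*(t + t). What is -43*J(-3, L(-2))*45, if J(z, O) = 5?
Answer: -9675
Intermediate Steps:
L(t) = 2*t² (L(t) = t*(2*t) = 2*t²)
-43*J(-3, L(-2))*45 = -43*5*45 = -215*45 = -9675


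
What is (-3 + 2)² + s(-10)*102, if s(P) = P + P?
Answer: -2039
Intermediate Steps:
s(P) = 2*P
(-3 + 2)² + s(-10)*102 = (-3 + 2)² + (2*(-10))*102 = (-1)² - 20*102 = 1 - 2040 = -2039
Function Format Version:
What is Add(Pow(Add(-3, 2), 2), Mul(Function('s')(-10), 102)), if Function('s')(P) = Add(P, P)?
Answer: -2039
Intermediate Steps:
Function('s')(P) = Mul(2, P)
Add(Pow(Add(-3, 2), 2), Mul(Function('s')(-10), 102)) = Add(Pow(Add(-3, 2), 2), Mul(Mul(2, -10), 102)) = Add(Pow(-1, 2), Mul(-20, 102)) = Add(1, -2040) = -2039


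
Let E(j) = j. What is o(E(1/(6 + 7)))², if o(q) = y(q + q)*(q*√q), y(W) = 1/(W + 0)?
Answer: 1/52 ≈ 0.019231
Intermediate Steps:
y(W) = 1/W
o(q) = √q/2 (o(q) = (q*√q)/(q + q) = q^(3/2)/((2*q)) = (1/(2*q))*q^(3/2) = √q/2)
o(E(1/(6 + 7)))² = (√(1/(6 + 7))/2)² = (√(1/13)/2)² = ((√13/13)/2)² = (√13/26)² = 1/52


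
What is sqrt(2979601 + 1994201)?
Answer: sqrt(4973802) ≈ 2230.2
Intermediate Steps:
sqrt(2979601 + 1994201) = sqrt(4973802)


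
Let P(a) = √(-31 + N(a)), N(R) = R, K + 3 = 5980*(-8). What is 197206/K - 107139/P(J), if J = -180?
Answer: -197206/47843 + 107139*I*√211/211 ≈ -4.1219 + 7375.8*I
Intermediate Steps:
K = -47843 (K = -3 + 5980*(-8) = -3 - 47840 = -47843)
P(a) = √(-31 + a)
197206/K - 107139/P(J) = 197206/(-47843) - 107139/√(-31 - 180) = 197206*(-1/47843) - 107139*(-I*√211/211) = -197206/47843 - 107139*(-I*√211/211) = -197206/47843 - (-107139)*I*√211/211 = -197206/47843 + 107139*I*√211/211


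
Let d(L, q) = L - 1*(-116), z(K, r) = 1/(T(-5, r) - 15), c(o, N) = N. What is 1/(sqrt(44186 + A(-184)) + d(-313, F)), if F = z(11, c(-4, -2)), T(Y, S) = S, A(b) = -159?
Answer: 197/5218 + sqrt(44027)/5218 ≈ 0.077966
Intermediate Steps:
z(K, r) = 1/(-15 + r) (z(K, r) = 1/(r - 15) = 1/(-15 + r))
F = -1/17 (F = 1/(-15 - 2) = 1/(-17) = -1/17 ≈ -0.058824)
d(L, q) = 116 + L (d(L, q) = L + 116 = 116 + L)
1/(sqrt(44186 + A(-184)) + d(-313, F)) = 1/(sqrt(44186 - 159) + (116 - 313)) = 1/(sqrt(44027) - 197) = 1/(-197 + sqrt(44027))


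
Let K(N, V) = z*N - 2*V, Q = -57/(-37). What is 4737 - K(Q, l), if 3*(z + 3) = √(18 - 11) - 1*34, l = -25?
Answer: 174236/37 - 19*√7/37 ≈ 4707.7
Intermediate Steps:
z = -43/3 + √7/3 (z = -3 + (√(18 - 11) - 1*34)/3 = -3 + (√7 - 34)/3 = -3 + (-34 + √7)/3 = -3 + (-34/3 + √7/3) = -43/3 + √7/3 ≈ -13.451)
Q = 57/37 (Q = -57*(-1/37) = 57/37 ≈ 1.5405)
K(N, V) = -2*V + N*(-43/3 + √7/3) (K(N, V) = (-43/3 + √7/3)*N - 2*V = N*(-43/3 + √7/3) - 2*V = -2*V + N*(-43/3 + √7/3))
4737 - K(Q, l) = 4737 - (-2*(-25) - ⅓*57/37*(43 - √7)) = 4737 - (50 + (-817/37 + 19*√7/37)) = 4737 - (1033/37 + 19*√7/37) = 4737 + (-1033/37 - 19*√7/37) = 174236/37 - 19*√7/37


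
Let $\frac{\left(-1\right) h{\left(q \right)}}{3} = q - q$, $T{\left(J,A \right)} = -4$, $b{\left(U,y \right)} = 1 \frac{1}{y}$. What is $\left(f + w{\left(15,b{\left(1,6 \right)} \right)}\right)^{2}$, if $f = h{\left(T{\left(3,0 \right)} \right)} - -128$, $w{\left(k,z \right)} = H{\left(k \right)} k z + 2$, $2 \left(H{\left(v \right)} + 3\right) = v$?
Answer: $\frac{319225}{16} \approx 19952.0$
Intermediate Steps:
$H{\left(v \right)} = -3 + \frac{v}{2}$
$b{\left(U,y \right)} = \frac{1}{y}$
$h{\left(q \right)} = 0$ ($h{\left(q \right)} = - 3 \left(q - q\right) = \left(-3\right) 0 = 0$)
$w{\left(k,z \right)} = 2 + k z \left(-3 + \frac{k}{2}\right)$ ($w{\left(k,z \right)} = \left(-3 + \frac{k}{2}\right) k z + 2 = k \left(-3 + \frac{k}{2}\right) z + 2 = k z \left(-3 + \frac{k}{2}\right) + 2 = 2 + k z \left(-3 + \frac{k}{2}\right)$)
$f = 128$ ($f = 0 - -128 = 0 + 128 = 128$)
$\left(f + w{\left(15,b{\left(1,6 \right)} \right)}\right)^{2} = \left(128 + \left(2 + \frac{1}{2} \cdot 15 \cdot \frac{1}{6} \left(-6 + 15\right)\right)\right)^{2} = \left(128 + \left(2 + \frac{1}{2} \cdot 15 \cdot \frac{1}{6} \cdot 9\right)\right)^{2} = \left(128 + \left(2 + \frac{45}{4}\right)\right)^{2} = \left(128 + \frac{53}{4}\right)^{2} = \left(\frac{565}{4}\right)^{2} = \frac{319225}{16}$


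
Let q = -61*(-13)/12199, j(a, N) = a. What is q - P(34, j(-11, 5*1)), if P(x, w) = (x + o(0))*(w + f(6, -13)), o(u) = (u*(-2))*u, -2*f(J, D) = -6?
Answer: 3318921/12199 ≈ 272.06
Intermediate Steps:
f(J, D) = 3 (f(J, D) = -½*(-6) = 3)
o(u) = -2*u² (o(u) = (-2*u)*u = -2*u²)
P(x, w) = x*(3 + w) (P(x, w) = (x - 2*0²)*(w + 3) = (x - 2*0)*(3 + w) = (x + 0)*(3 + w) = x*(3 + w))
q = 793/12199 (q = 793*(1/12199) = 793/12199 ≈ 0.065005)
q - P(34, j(-11, 5*1)) = 793/12199 - 34*(3 - 11) = 793/12199 - 34*(-8) = 793/12199 - 1*(-272) = 793/12199 + 272 = 3318921/12199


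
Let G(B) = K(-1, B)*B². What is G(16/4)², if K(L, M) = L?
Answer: 256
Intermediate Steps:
G(B) = -B²
G(16/4)² = (-(16/4)²)² = (-(16*(¼))²)² = (-1*4²)² = (-1*16)² = (-16)² = 256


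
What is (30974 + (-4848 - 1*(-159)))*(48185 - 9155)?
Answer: 1025903550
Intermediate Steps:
(30974 + (-4848 - 1*(-159)))*(48185 - 9155) = (30974 + (-4848 + 159))*39030 = (30974 - 4689)*39030 = 26285*39030 = 1025903550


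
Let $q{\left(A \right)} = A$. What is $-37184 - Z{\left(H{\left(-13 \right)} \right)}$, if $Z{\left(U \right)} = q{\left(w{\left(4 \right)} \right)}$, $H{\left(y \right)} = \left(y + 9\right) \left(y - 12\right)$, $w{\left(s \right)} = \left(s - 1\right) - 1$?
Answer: $-37186$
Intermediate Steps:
$w{\left(s \right)} = -2 + s$ ($w{\left(s \right)} = \left(-1 + s\right) - 1 = -2 + s$)
$H{\left(y \right)} = \left(-12 + y\right) \left(9 + y\right)$ ($H{\left(y \right)} = \left(9 + y\right) \left(-12 + y\right) = \left(-12 + y\right) \left(9 + y\right)$)
$Z{\left(U \right)} = 2$ ($Z{\left(U \right)} = -2 + 4 = 2$)
$-37184 - Z{\left(H{\left(-13 \right)} \right)} = -37184 - 2 = -37186$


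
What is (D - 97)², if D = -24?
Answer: 14641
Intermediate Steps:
(D - 97)² = (-24 - 97)² = (-121)² = 14641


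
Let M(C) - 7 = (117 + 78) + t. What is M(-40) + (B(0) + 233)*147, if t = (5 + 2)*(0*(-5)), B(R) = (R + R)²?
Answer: 34453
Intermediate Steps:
B(R) = 4*R² (B(R) = (2*R)² = 4*R²)
t = 0 (t = 7*0 = 0)
M(C) = 202 (M(C) = 7 + ((117 + 78) + 0) = 7 + (195 + 0) = 7 + 195 = 202)
M(-40) + (B(0) + 233)*147 = 202 + (4*0² + 233)*147 = 202 + (4*0 + 233)*147 = 202 + (0 + 233)*147 = 202 + 233*147 = 202 + 34251 = 34453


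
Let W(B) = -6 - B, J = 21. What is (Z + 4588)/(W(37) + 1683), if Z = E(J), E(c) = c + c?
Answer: 463/164 ≈ 2.8232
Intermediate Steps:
E(c) = 2*c
Z = 42 (Z = 2*21 = 42)
(Z + 4588)/(W(37) + 1683) = (42 + 4588)/((-6 - 1*37) + 1683) = 4630/((-6 - 37) + 1683) = 4630/(-43 + 1683) = 4630/1640 = 4630*(1/1640) = 463/164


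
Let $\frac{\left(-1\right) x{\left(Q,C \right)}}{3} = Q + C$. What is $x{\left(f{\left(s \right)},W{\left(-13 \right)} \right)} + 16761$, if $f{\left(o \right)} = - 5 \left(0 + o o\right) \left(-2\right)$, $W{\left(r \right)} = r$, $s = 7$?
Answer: $15330$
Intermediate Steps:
$f{\left(o \right)} = 10 o^{2}$ ($f{\left(o \right)} = - 5 \left(0 + o^{2}\right) \left(-2\right) = - 5 o^{2} \left(-2\right) = 10 o^{2}$)
$x{\left(Q,C \right)} = - 3 C - 3 Q$ ($x{\left(Q,C \right)} = - 3 \left(Q + C\right) = - 3 \left(C + Q\right) = - 3 C - 3 Q$)
$x{\left(f{\left(s \right)},W{\left(-13 \right)} \right)} + 16761 = \left(\left(-3\right) \left(-13\right) - 3 \cdot 10 \cdot 7^{2}\right) + 16761 = \left(39 - 3 \cdot 10 \cdot 49\right) + 16761 = \left(39 - 1470\right) + 16761 = -1431 + 16761 = 15330$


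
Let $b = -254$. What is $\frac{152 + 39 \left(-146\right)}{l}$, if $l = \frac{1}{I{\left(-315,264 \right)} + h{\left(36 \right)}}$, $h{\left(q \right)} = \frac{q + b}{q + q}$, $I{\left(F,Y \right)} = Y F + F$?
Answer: $\frac{8327434139}{18} \approx 4.6264 \cdot 10^{8}$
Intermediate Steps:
$I{\left(F,Y \right)} = F + F Y$ ($I{\left(F,Y \right)} = F Y + F = F + F Y$)
$h{\left(q \right)} = \frac{-254 + q}{2 q}$ ($h{\left(q \right)} = \frac{q - 254}{q + q} = \frac{-254 + q}{2 q}$)
$l = - \frac{36}{3005209}$ ($l = \frac{1}{- 315 \left(1 + 264\right) + \frac{-254 + 36}{2 \cdot 36}} = \frac{1}{\left(-315\right) 265 + \frac{1}{2} \cdot \frac{1}{36} \left(-218\right)} = \frac{1}{-83475 - \frac{109}{36}} = \frac{1}{- \frac{3005209}{36}} = - \frac{36}{3005209} \approx -1.1979 \cdot 10^{-5}$)
$\frac{152 + 39 \left(-146\right)}{l} = \frac{152 + 39 \left(-146\right)}{- \frac{36}{3005209}} = \left(152 - 5694\right) \left(- \frac{3005209}{36}\right) = \left(-5542\right) \left(- \frac{3005209}{36}\right) = \frac{8327434139}{18}$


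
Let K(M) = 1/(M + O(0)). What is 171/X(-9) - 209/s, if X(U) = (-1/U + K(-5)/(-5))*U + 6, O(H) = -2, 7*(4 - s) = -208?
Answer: 584801/19588 ≈ 29.855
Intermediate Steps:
s = 236/7 (s = 4 - ⅐*(-208) = 4 + 208/7 = 236/7 ≈ 33.714)
K(M) = 1/(-2 + M) (K(M) = 1/(M - 2) = 1/(-2 + M))
X(U) = 6 + U*(1/35 - 1/U) (X(U) = (-1/U + 1/(-2 - 5*(-5)))*U + 6 = (-1/U - ⅕/(-7))*U + 6 = (-1/U - ⅐*(-⅕))*U + 6 = (-1/U + 1/35)*U + 6 = (1/35 - 1/U)*U + 6 = U*(1/35 - 1/U) + 6 = 6 + U*(1/35 - 1/U))
171/X(-9) - 209/s = 171/(5 + (1/35)*(-9)) - 209/236/7 = 171/(5 - 9/35) - 209*7/236 = 171/(166/35) - 1463/236 = 171*(35/166) - 1463/236 = 5985/166 - 1463/236 = 584801/19588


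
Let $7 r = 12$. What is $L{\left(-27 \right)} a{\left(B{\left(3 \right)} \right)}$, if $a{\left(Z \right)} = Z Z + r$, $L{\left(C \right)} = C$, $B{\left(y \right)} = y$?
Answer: $- \frac{2025}{7} \approx -289.29$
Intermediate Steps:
$r = \frac{12}{7}$ ($r = \frac{1}{7} \cdot 12 = \frac{12}{7} \approx 1.7143$)
$a{\left(Z \right)} = \frac{12}{7} + Z^{2}$ ($a{\left(Z \right)} = Z Z + \frac{12}{7} = Z^{2} + \frac{12}{7} = \frac{12}{7} + Z^{2}$)
$L{\left(-27 \right)} a{\left(B{\left(3 \right)} \right)} = - 27 \left(\frac{12}{7} + 3^{2}\right) = - 27 \left(\frac{12}{7} + 9\right) = \left(-27\right) \frac{75}{7} = - \frac{2025}{7}$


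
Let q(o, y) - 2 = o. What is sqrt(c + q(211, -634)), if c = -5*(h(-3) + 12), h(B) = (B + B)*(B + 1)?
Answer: sqrt(93) ≈ 9.6436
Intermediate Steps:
h(B) = 2*B*(1 + B) (h(B) = (2*B)*(1 + B) = 2*B*(1 + B))
q(o, y) = 2 + o
c = -120 (c = -5*(2*(-3)*(1 - 3) + 12) = -5*(2*(-3)*(-2) + 12) = -5*(12 + 12) = -5*24 = -120)
sqrt(c + q(211, -634)) = sqrt(-120 + (2 + 211)) = sqrt(-120 + 213) = sqrt(93)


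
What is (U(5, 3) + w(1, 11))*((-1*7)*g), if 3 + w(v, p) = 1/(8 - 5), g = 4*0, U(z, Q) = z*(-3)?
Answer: 0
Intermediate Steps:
U(z, Q) = -3*z
g = 0
w(v, p) = -8/3 (w(v, p) = -3 + 1/(8 - 5) = -3 + 1/3 = -3 + ⅓ = -8/3)
(U(5, 3) + w(1, 11))*((-1*7)*g) = (-3*5 - 8/3)*(-1*7*0) = (-15 - 8/3)*(-7*0) = -53/3*0 = 0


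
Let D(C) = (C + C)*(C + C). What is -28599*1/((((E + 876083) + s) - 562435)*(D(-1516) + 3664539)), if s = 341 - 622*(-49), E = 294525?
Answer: -28599/8215879896496 ≈ -3.4809e-9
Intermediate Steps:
s = 30819 (s = 341 + 30478 = 30819)
D(C) = 4*C² (D(C) = (2*C)*(2*C) = 4*C²)
-28599*1/((((E + 876083) + s) - 562435)*(D(-1516) + 3664539)) = -28599*1/((4*(-1516)² + 3664539)*(((294525 + 876083) + 30819) - 562435)) = -28599*1/((4*2298256 + 3664539)*((1170608 + 30819) - 562435)) = -28599*1/((1201427 - 562435)*(9193024 + 3664539)) = -28599/(12857563*638992) = -28599/8215879896496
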